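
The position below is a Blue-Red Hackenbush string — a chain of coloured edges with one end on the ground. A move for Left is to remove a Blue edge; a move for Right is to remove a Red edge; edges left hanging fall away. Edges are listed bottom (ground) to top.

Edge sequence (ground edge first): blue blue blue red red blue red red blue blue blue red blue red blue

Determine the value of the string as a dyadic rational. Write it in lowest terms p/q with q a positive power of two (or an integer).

9451/4096

b: Left { 0 }, Right { (no moves) } ⇒ simplest 1
bb: Left { 0; 1 }, Right { (no moves) } ⇒ simplest 2
bbb: Left { 0; 1; 2 }, Right { (no moves) } ⇒ simplest 3
bbbr: Left { 0; 1; 2 }, Right { 3 } ⇒ simplest 5/2
bbbrr: Left { 0; 1; 2 }, Right { 5/2; 3 } ⇒ simplest 9/4
bbbrrb: Left { 0; 1; 2; 9/4 }, Right { 5/2; 3 } ⇒ simplest 19/8
bbbrrbr: Left { 0; 1; 2; 9/4 }, Right { 19/8; 5/2; 3 } ⇒ simplest 37/16
bbbrrbrr: Left { 0; 1; 2; 9/4 }, Right { 37/16; 19/8; 5/2; 3 } ⇒ simplest 73/32
bbbrrbrrb: Left { 0; 1; 2; 9/4; 73/32 }, Right { 37/16; 19/8; 5/2; 3 } ⇒ simplest 147/64
bbbrrbrrbb: Left { 0; 1; 2; 9/4; 73/32; 147/64 }, Right { 37/16; 19/8; 5/2; 3 } ⇒ simplest 295/128
bbbrrbrrbbb: Left { 0; 1; 2; 9/4; 73/32; 147/64; 295/128 }, Right { 37/16; 19/8; 5/2; 3 } ⇒ simplest 591/256
bbbrrbrrbbbr: Left { 0; 1; 2; 9/4; 73/32; 147/64; 295/128 }, Right { 591/256; 37/16; 19/8; 5/2; 3 } ⇒ simplest 1181/512
bbbrrbrrbbbrb: Left { 0; 1; 2; 9/4; 73/32; 147/64; 295/128; 1181/512 }, Right { 591/256; 37/16; 19/8; 5/2; 3 } ⇒ simplest 2363/1024
bbbrrbrrbbbrbr: Left { 0; 1; 2; 9/4; 73/32; 147/64; 295/128; 1181/512 }, Right { 2363/1024; 591/256; 37/16; 19/8; 5/2; 3 } ⇒ simplest 4725/2048
bbbrrbrrbbbrbrb: Left { 0; 1; 2; 9/4; 73/32; 147/64; 295/128; 1181/512; 4725/2048 }, Right { 2363/1024; 591/256; 37/16; 19/8; 5/2; 3 } ⇒ simplest 9451/4096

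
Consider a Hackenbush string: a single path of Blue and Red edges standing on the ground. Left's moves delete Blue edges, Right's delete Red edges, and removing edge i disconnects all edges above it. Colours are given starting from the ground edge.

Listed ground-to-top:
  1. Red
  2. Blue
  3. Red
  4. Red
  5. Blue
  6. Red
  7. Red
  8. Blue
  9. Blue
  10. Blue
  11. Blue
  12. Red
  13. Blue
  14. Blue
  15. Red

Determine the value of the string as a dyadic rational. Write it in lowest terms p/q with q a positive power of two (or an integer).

-13843/16384

Prefix values for Red Blue Red Red Blue Red Red Blue Blue Blue Blue Red Blue Blue Red via {L|R} + simplicity:
G_1 [R]  L=[]  R=[0]  so -1
G_2 [RB]  L=[-1]  R=[0]  so -1/2
G_3 [RBR]  L=[-1]  R=[-1/2, 0]  so -3/4
G_4 [RBRR]  L=[-1]  R=[-3/4, -1/2, 0]  so -7/8
G_5 [RBRRB]  L=[-1, -7/8]  R=[-3/4, -1/2, 0]  so -13/16
G_6 [RBRRBR]  L=[-1, -7/8]  R=[-13/16, -3/4, -1/2, 0]  so -27/32
G_7 [RBRRBRR]  L=[-1, -7/8]  R=[-27/32, -13/16, -3/4, -1/2, 0]  so -55/64
G_8 [RBRRBRRB]  L=[-1, -7/8, -55/64]  R=[-27/32, -13/16, -3/4, -1/2, 0]  so -109/128
G_9 [RBRRBRRBB]  L=[-1, -7/8, -55/64, -109/128]  R=[-27/32, -13/16, -3/4, -1/2, 0]  so -217/256
G_10 [RBRRBRRBBB]  L=[-1, -7/8, -55/64, -109/128, -217/256]  R=[-27/32, -13/16, -3/4, -1/2, 0]  so -433/512
G_11 [RBRRBRRBBBB]  L=[-1, -7/8, -55/64, -109/128, -217/256, -433/512]  R=[-27/32, -13/16, -3/4, -1/2, 0]  so -865/1024
G_12 [RBRRBRRBBBBR]  L=[-1, -7/8, -55/64, -109/128, -217/256, -433/512]  R=[-865/1024, -27/32, -13/16, -3/4, -1/2, 0]  so -1731/2048
G_13 [RBRRBRRBBBBRB]  L=[-1, -7/8, -55/64, -109/128, -217/256, -433/512, -1731/2048]  R=[-865/1024, -27/32, -13/16, -3/4, -1/2, 0]  so -3461/4096
G_14 [RBRRBRRBBBBRBB]  L=[-1, -7/8, -55/64, -109/128, -217/256, -433/512, -1731/2048, -3461/4096]  R=[-865/1024, -27/32, -13/16, -3/4, -1/2, 0]  so -6921/8192
G_15 [RBRRBRRBBBBRBBR]  L=[-1, -7/8, -55/64, -109/128, -217/256, -433/512, -1731/2048, -3461/4096]  R=[-6921/8192, -865/1024, -27/32, -13/16, -3/4, -1/2, 0]  so -13843/16384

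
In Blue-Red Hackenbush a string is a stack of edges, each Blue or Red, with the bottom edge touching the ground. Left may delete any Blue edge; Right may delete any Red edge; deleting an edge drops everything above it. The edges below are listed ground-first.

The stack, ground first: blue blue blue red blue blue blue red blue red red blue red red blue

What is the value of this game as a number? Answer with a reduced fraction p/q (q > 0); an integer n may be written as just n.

11923/4096

Build G(s[:k]) for k = 1..15, string s = blue blue blue red blue blue blue red blue red red blue red red blue.
G(b) = { 0 | · } -> 1
G(bb) = { 0,1 | · } -> 2
G(bbb) = { 0,1,2 | · } -> 3
G(bbbr) = { 0,1,2 | 3 } -> 5/2
G(bbbrb) = { 0,1,2,5/2 | 3 } -> 11/4
G(bbbrbb) = { 0,1,2,5/2,11/4 | 3 } -> 23/8
G(bbbrbbb) = { 0,1,2,5/2,11/4,23/8 | 3 } -> 47/16
G(bbbrbbbr) = { 0,1,2,5/2,11/4,23/8 | 47/16,3 } -> 93/32
G(bbbrbbbrb) = { 0,1,2,5/2,11/4,23/8,93/32 | 47/16,3 } -> 187/64
G(bbbrbbbrbr) = { 0,1,2,5/2,11/4,23/8,93/32 | 187/64,47/16,3 } -> 373/128
G(bbbrbbbrbrr) = { 0,1,2,5/2,11/4,23/8,93/32 | 373/128,187/64,47/16,3 } -> 745/256
G(bbbrbbbrbrrb) = { 0,1,2,5/2,11/4,23/8,93/32,745/256 | 373/128,187/64,47/16,3 } -> 1491/512
G(bbbrbbbrbrrbr) = { 0,1,2,5/2,11/4,23/8,93/32,745/256 | 1491/512,373/128,187/64,47/16,3 } -> 2981/1024
G(bbbrbbbrbrrbrr) = { 0,1,2,5/2,11/4,23/8,93/32,745/256 | 2981/1024,1491/512,373/128,187/64,47/16,3 } -> 5961/2048
G(bbbrbbbrbrrbrrb) = { 0,1,2,5/2,11/4,23/8,93/32,745/256,5961/2048 | 2981/1024,1491/512,373/128,187/64,47/16,3 } -> 11923/4096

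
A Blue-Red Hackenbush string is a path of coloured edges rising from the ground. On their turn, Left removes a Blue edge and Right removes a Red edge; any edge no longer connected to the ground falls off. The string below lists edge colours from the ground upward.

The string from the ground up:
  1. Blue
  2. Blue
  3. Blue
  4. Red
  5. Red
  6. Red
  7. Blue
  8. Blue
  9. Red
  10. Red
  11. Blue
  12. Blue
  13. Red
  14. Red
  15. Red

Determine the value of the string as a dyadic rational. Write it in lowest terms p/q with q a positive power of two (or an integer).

9009/4096

val_1 [B]  L=[0]  R=[·]  -> 1
val_2 [BB]  L=[0, 1]  R=[·]  -> 2
val_3 [BBB]  L=[0, 1, 2]  R=[·]  -> 3
val_4 [BBBR]  L=[0, 1, 2]  R=[3]  -> 5/2
val_5 [BBBRR]  L=[0, 1, 2]  R=[5/2, 3]  -> 9/4
val_6 [BBBRRR]  L=[0, 1, 2]  R=[9/4, 5/2, 3]  -> 17/8
val_7 [BBBRRRB]  L=[0, 1, 2, 17/8]  R=[9/4, 5/2, 3]  -> 35/16
val_8 [BBBRRRBB]  L=[0, 1, 2, 17/8, 35/16]  R=[9/4, 5/2, 3]  -> 71/32
val_9 [BBBRRRBBR]  L=[0, 1, 2, 17/8, 35/16]  R=[71/32, 9/4, 5/2, 3]  -> 141/64
val_10 [BBBRRRBBRR]  L=[0, 1, 2, 17/8, 35/16]  R=[141/64, 71/32, 9/4, 5/2, 3]  -> 281/128
val_11 [BBBRRRBBRRB]  L=[0, 1, 2, 17/8, 35/16, 281/128]  R=[141/64, 71/32, 9/4, 5/2, 3]  -> 563/256
val_12 [BBBRRRBBRRBB]  L=[0, 1, 2, 17/8, 35/16, 281/128, 563/256]  R=[141/64, 71/32, 9/4, 5/2, 3]  -> 1127/512
val_13 [BBBRRRBBRRBBR]  L=[0, 1, 2, 17/8, 35/16, 281/128, 563/256]  R=[1127/512, 141/64, 71/32, 9/4, 5/2, 3]  -> 2253/1024
val_14 [BBBRRRBBRRBBRR]  L=[0, 1, 2, 17/8, 35/16, 281/128, 563/256]  R=[2253/1024, 1127/512, 141/64, 71/32, 9/4, 5/2, 3]  -> 4505/2048
val_15 [BBBRRRBBRRBBRRR]  L=[0, 1, 2, 17/8, 35/16, 281/128, 563/256]  R=[4505/2048, 2253/1024, 1127/512, 141/64, 71/32, 9/4, 5/2, 3]  -> 9009/4096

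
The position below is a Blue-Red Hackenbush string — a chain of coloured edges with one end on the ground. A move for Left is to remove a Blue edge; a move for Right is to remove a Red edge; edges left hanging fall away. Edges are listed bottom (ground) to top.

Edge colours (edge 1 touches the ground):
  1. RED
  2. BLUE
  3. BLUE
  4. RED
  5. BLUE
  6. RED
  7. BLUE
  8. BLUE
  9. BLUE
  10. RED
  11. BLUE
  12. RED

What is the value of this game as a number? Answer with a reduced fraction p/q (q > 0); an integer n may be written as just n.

-651/2048

Build g(s[:k]) for k = 1..12, string s = RED BLUE BLUE RED BLUE RED BLUE BLUE BLUE RED BLUE RED.
1 of 12 · R · max L −∞ · min R 0 gives -1
2 of 12 · RB · max L -1 · min R 0 gives -1/2
3 of 12 · RBB · max L -1/2 · min R 0 gives -1/4
4 of 12 · RBBR · max L -1/2 · min R -1/4 gives -3/8
5 of 12 · RBBRB · max L -3/8 · min R -1/4 gives -5/16
6 of 12 · RBBRBR · max L -3/8 · min R -5/16 gives -11/32
7 of 12 · RBBRBRB · max L -11/32 · min R -5/16 gives -21/64
8 of 12 · RBBRBRBB · max L -21/64 · min R -5/16 gives -41/128
9 of 12 · RBBRBRBBB · max L -41/128 · min R -5/16 gives -81/256
10 of 12 · RBBRBRBBBR · max L -41/128 · min R -81/256 gives -163/512
11 of 12 · RBBRBRBBBRB · max L -163/512 · min R -81/256 gives -325/1024
12 of 12 · RBBRBRBBBRBR · max L -163/512 · min R -325/1024 gives -651/2048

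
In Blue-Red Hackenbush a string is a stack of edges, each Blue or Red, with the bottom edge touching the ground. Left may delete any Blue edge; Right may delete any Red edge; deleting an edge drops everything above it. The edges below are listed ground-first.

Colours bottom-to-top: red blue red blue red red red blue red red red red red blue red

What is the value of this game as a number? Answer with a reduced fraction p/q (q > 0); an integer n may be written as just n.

step 1: add red to get r; options L={ · } R={ 0 } -> -1
step 2: add blue to get rb; options L={ -1 } R={ 0 } -> -1/2
step 3: add red to get rbr; options L={ -1 } R={ -1/2, 0 } -> -3/4
step 4: add blue to get rbrb; options L={ -1, -3/4 } R={ -1/2, 0 } -> -5/8
step 5: add red to get rbrbr; options L={ -1, -3/4 } R={ -5/8, -1/2, 0 } -> -11/16
step 6: add red to get rbrbrr; options L={ -1, -3/4 } R={ -11/16, -5/8, -1/2, 0 } -> -23/32
step 7: add red to get rbrbrrr; options L={ -1, -3/4 } R={ -23/32, -11/16, -5/8, -1/2, 0 } -> -47/64
step 8: add blue to get rbrbrrrb; options L={ -1, -3/4, -47/64 } R={ -23/32, -11/16, -5/8, -1/2, 0 } -> -93/128
step 9: add red to get rbrbrrrbr; options L={ -1, -3/4, -47/64 } R={ -93/128, -23/32, -11/16, -5/8, -1/2, 0 } -> -187/256
step 10: add red to get rbrbrrrbrr; options L={ -1, -3/4, -47/64 } R={ -187/256, -93/128, -23/32, -11/16, -5/8, -1/2, 0 } -> -375/512
step 11: add red to get rbrbrrrbrrr; options L={ -1, -3/4, -47/64 } R={ -375/512, -187/256, -93/128, -23/32, -11/16, -5/8, -1/2, 0 } -> -751/1024
step 12: add red to get rbrbrrrbrrrr; options L={ -1, -3/4, -47/64 } R={ -751/1024, -375/512, -187/256, -93/128, -23/32, -11/16, -5/8, -1/2, 0 } -> -1503/2048
step 13: add red to get rbrbrrrbrrrrr; options L={ -1, -3/4, -47/64 } R={ -1503/2048, -751/1024, -375/512, -187/256, -93/128, -23/32, -11/16, -5/8, -1/2, 0 } -> -3007/4096
step 14: add blue to get rbrbrrrbrrrrrb; options L={ -1, -3/4, -47/64, -3007/4096 } R={ -1503/2048, -751/1024, -375/512, -187/256, -93/128, -23/32, -11/16, -5/8, -1/2, 0 } -> -6013/8192
step 15: add red to get rbrbrrrbrrrrrbr; options L={ -1, -3/4, -47/64, -3007/4096 } R={ -6013/8192, -1503/2048, -751/1024, -375/512, -187/256, -93/128, -23/32, -11/16, -5/8, -1/2, 0 } -> -12027/16384

-12027/16384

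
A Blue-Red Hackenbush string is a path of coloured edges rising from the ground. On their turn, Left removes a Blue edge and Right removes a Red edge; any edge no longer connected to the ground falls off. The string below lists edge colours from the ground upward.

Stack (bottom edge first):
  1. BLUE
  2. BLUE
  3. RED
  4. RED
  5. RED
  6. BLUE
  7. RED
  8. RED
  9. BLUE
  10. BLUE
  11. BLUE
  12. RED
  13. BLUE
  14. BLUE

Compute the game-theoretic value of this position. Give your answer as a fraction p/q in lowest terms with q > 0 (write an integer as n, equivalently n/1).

4727/4096

1 of 14 · B · max L 0 · min R +∞ -> 1
2 of 14 · BB · max L 1 · min R +∞ -> 2
3 of 14 · BBR · max L 1 · min R 2 -> 3/2
4 of 14 · BBRR · max L 1 · min R 3/2 -> 5/4
5 of 14 · BBRRR · max L 1 · min R 5/4 -> 9/8
6 of 14 · BBRRRB · max L 9/8 · min R 5/4 -> 19/16
7 of 14 · BBRRRBR · max L 9/8 · min R 19/16 -> 37/32
8 of 14 · BBRRRBRR · max L 9/8 · min R 37/32 -> 73/64
9 of 14 · BBRRRBRRB · max L 73/64 · min R 37/32 -> 147/128
10 of 14 · BBRRRBRRBB · max L 147/128 · min R 37/32 -> 295/256
11 of 14 · BBRRRBRRBBB · max L 295/256 · min R 37/32 -> 591/512
12 of 14 · BBRRRBRRBBBR · max L 295/256 · min R 591/512 -> 1181/1024
13 of 14 · BBRRRBRRBBBRB · max L 1181/1024 · min R 591/512 -> 2363/2048
14 of 14 · BBRRRBRRBBBRBB · max L 2363/2048 · min R 591/512 -> 4727/4096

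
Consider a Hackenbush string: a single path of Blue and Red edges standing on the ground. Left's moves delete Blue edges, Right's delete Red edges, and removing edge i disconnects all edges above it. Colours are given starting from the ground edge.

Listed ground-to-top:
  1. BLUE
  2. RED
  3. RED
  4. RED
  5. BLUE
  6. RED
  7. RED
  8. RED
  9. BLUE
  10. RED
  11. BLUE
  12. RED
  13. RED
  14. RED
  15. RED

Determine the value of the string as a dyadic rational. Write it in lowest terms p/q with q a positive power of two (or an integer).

2209/16384

Prefix values for BLUE RED RED RED BLUE RED RED RED BLUE RED BLUE RED RED RED RED via {L|R} + simplicity:
g_1 [B]  L=[0]  R=[·]  → 1
g_2 [BR]  L=[0]  R=[1]  → 1/2
g_3 [BRR]  L=[0]  R=[1/2; 1]  → 1/4
g_4 [BRRR]  L=[0]  R=[1/4; 1/2; 1]  → 1/8
g_5 [BRRRB]  L=[0; 1/8]  R=[1/4; 1/2; 1]  → 3/16
g_6 [BRRRBR]  L=[0; 1/8]  R=[3/16; 1/4; 1/2; 1]  → 5/32
g_7 [BRRRBRR]  L=[0; 1/8]  R=[5/32; 3/16; 1/4; 1/2; 1]  → 9/64
g_8 [BRRRBRRR]  L=[0; 1/8]  R=[9/64; 5/32; 3/16; 1/4; 1/2; 1]  → 17/128
g_9 [BRRRBRRRB]  L=[0; 1/8; 17/128]  R=[9/64; 5/32; 3/16; 1/4; 1/2; 1]  → 35/256
g_10 [BRRRBRRRBR]  L=[0; 1/8; 17/128]  R=[35/256; 9/64; 5/32; 3/16; 1/4; 1/2; 1]  → 69/512
g_11 [BRRRBRRRBRB]  L=[0; 1/8; 17/128; 69/512]  R=[35/256; 9/64; 5/32; 3/16; 1/4; 1/2; 1]  → 139/1024
g_12 [BRRRBRRRBRBR]  L=[0; 1/8; 17/128; 69/512]  R=[139/1024; 35/256; 9/64; 5/32; 3/16; 1/4; 1/2; 1]  → 277/2048
g_13 [BRRRBRRRBRBRR]  L=[0; 1/8; 17/128; 69/512]  R=[277/2048; 139/1024; 35/256; 9/64; 5/32; 3/16; 1/4; 1/2; 1]  → 553/4096
g_14 [BRRRBRRRBRBRRR]  L=[0; 1/8; 17/128; 69/512]  R=[553/4096; 277/2048; 139/1024; 35/256; 9/64; 5/32; 3/16; 1/4; 1/2; 1]  → 1105/8192
g_15 [BRRRBRRRBRBRRRR]  L=[0; 1/8; 17/128; 69/512]  R=[1105/8192; 553/4096; 277/2048; 139/1024; 35/256; 9/64; 5/32; 3/16; 1/4; 1/2; 1]  → 2209/16384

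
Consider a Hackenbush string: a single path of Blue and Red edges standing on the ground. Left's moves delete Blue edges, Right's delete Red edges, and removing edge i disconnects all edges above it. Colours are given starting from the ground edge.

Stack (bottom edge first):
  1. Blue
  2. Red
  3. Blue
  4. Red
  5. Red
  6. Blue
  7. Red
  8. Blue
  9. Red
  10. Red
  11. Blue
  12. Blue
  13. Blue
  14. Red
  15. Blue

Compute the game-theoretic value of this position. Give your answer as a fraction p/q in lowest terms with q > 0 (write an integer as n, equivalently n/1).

1 of 15 · B · max L 0 · min R +∞ gives 1
2 of 15 · BR · max L 0 · min R 1 gives 1/2
3 of 15 · BRB · max L 1/2 · min R 1 gives 3/4
4 of 15 · BRBR · max L 1/2 · min R 3/4 gives 5/8
5 of 15 · BRBRR · max L 1/2 · min R 5/8 gives 9/16
6 of 15 · BRBRRB · max L 9/16 · min R 5/8 gives 19/32
7 of 15 · BRBRRBR · max L 9/16 · min R 19/32 gives 37/64
8 of 15 · BRBRRBRB · max L 37/64 · min R 19/32 gives 75/128
9 of 15 · BRBRRBRBR · max L 37/64 · min R 75/128 gives 149/256
10 of 15 · BRBRRBRBRR · max L 37/64 · min R 149/256 gives 297/512
11 of 15 · BRBRRBRBRRB · max L 297/512 · min R 149/256 gives 595/1024
12 of 15 · BRBRRBRBRRBB · max L 595/1024 · min R 149/256 gives 1191/2048
13 of 15 · BRBRRBRBRRBBB · max L 1191/2048 · min R 149/256 gives 2383/4096
14 of 15 · BRBRRBRBRRBBBR · max L 1191/2048 · min R 2383/4096 gives 4765/8192
15 of 15 · BRBRRBRBRRBBBRB · max L 4765/8192 · min R 2383/4096 gives 9531/16384

9531/16384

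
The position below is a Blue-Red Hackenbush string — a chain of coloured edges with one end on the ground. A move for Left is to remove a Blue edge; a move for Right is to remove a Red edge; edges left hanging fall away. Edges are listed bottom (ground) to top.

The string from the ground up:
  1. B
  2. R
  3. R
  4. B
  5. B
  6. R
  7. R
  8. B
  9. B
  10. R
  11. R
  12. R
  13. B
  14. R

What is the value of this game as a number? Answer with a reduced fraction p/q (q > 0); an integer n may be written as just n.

3269/8192

step 1: add B to get B; options L={ 0 } R={ none } => 1
step 2: add R to get BR; options L={ 0 } R={ 1 } => 1/2
step 3: add R to get BRR; options L={ 0 } R={ 1/2; 1 } => 1/4
step 4: add B to get BRRB; options L={ 0; 1/4 } R={ 1/2; 1 } => 3/8
step 5: add B to get BRRBB; options L={ 0; 1/4; 3/8 } R={ 1/2; 1 } => 7/16
step 6: add R to get BRRBBR; options L={ 0; 1/4; 3/8 } R={ 7/16; 1/2; 1 } => 13/32
step 7: add R to get BRRBBRR; options L={ 0; 1/4; 3/8 } R={ 13/32; 7/16; 1/2; 1 } => 25/64
step 8: add B to get BRRBBRRB; options L={ 0; 1/4; 3/8; 25/64 } R={ 13/32; 7/16; 1/2; 1 } => 51/128
step 9: add B to get BRRBBRRBB; options L={ 0; 1/4; 3/8; 25/64; 51/128 } R={ 13/32; 7/16; 1/2; 1 } => 103/256
step 10: add R to get BRRBBRRBBR; options L={ 0; 1/4; 3/8; 25/64; 51/128 } R={ 103/256; 13/32; 7/16; 1/2; 1 } => 205/512
step 11: add R to get BRRBBRRBBRR; options L={ 0; 1/4; 3/8; 25/64; 51/128 } R={ 205/512; 103/256; 13/32; 7/16; 1/2; 1 } => 409/1024
step 12: add R to get BRRBBRRBBRRR; options L={ 0; 1/4; 3/8; 25/64; 51/128 } R={ 409/1024; 205/512; 103/256; 13/32; 7/16; 1/2; 1 } => 817/2048
step 13: add B to get BRRBBRRBBRRRB; options L={ 0; 1/4; 3/8; 25/64; 51/128; 817/2048 } R={ 409/1024; 205/512; 103/256; 13/32; 7/16; 1/2; 1 } => 1635/4096
step 14: add R to get BRRBBRRBBRRRBR; options L={ 0; 1/4; 3/8; 25/64; 51/128; 817/2048 } R={ 1635/4096; 409/1024; 205/512; 103/256; 13/32; 7/16; 1/2; 1 } => 3269/8192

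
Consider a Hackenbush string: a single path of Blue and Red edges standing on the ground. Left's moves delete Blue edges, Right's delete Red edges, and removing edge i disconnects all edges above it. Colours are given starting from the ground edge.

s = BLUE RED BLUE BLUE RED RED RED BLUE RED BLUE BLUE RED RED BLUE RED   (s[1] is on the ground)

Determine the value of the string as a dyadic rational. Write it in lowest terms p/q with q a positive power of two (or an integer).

12645/16384

Recurse on prefixes of the 15-edge string BLUE RED BLUE BLUE RED RED RED BLUE RED BLUE BLUE RED RED BLUE RED:
value_1 [B]  L=[0]  R=[—]  so 1
value_2 [BR]  L=[0]  R=[1]  so 1/2
value_3 [BRB]  L=[0,1/2]  R=[1]  so 3/4
value_4 [BRBB]  L=[0,1/2,3/4]  R=[1]  so 7/8
value_5 [BRBBR]  L=[0,1/2,3/4]  R=[7/8,1]  so 13/16
value_6 [BRBBRR]  L=[0,1/2,3/4]  R=[13/16,7/8,1]  so 25/32
value_7 [BRBBRRR]  L=[0,1/2,3/4]  R=[25/32,13/16,7/8,1]  so 49/64
value_8 [BRBBRRRB]  L=[0,1/2,3/4,49/64]  R=[25/32,13/16,7/8,1]  so 99/128
value_9 [BRBBRRRBR]  L=[0,1/2,3/4,49/64]  R=[99/128,25/32,13/16,7/8,1]  so 197/256
value_10 [BRBBRRRBRB]  L=[0,1/2,3/4,49/64,197/256]  R=[99/128,25/32,13/16,7/8,1]  so 395/512
value_11 [BRBBRRRBRBB]  L=[0,1/2,3/4,49/64,197/256,395/512]  R=[99/128,25/32,13/16,7/8,1]  so 791/1024
value_12 [BRBBRRRBRBBR]  L=[0,1/2,3/4,49/64,197/256,395/512]  R=[791/1024,99/128,25/32,13/16,7/8,1]  so 1581/2048
value_13 [BRBBRRRBRBBRR]  L=[0,1/2,3/4,49/64,197/256,395/512]  R=[1581/2048,791/1024,99/128,25/32,13/16,7/8,1]  so 3161/4096
value_14 [BRBBRRRBRBBRRB]  L=[0,1/2,3/4,49/64,197/256,395/512,3161/4096]  R=[1581/2048,791/1024,99/128,25/32,13/16,7/8,1]  so 6323/8192
value_15 [BRBBRRRBRBBRRBR]  L=[0,1/2,3/4,49/64,197/256,395/512,3161/4096]  R=[6323/8192,1581/2048,791/1024,99/128,25/32,13/16,7/8,1]  so 12645/16384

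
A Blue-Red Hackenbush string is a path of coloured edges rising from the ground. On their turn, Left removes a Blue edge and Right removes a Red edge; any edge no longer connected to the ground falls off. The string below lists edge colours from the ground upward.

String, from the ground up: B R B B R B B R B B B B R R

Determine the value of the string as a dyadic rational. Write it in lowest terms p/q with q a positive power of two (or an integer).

Recurse on prefixes of the 14-edge string B R B B R B B R B B B B R R:
g(B) = { 0 | (no moves) } → 1
g(BR) = { 0 | 1 } → 1/2
g(BRB) = { 0, 1/2 | 1 } → 3/4
g(BRBB) = { 0, 1/2, 3/4 | 1 } → 7/8
g(BRBBR) = { 0, 1/2, 3/4 | 7/8, 1 } → 13/16
g(BRBBRB) = { 0, 1/2, 3/4, 13/16 | 7/8, 1 } → 27/32
g(BRBBRBB) = { 0, 1/2, 3/4, 13/16, 27/32 | 7/8, 1 } → 55/64
g(BRBBRBBR) = { 0, 1/2, 3/4, 13/16, 27/32 | 55/64, 7/8, 1 } → 109/128
g(BRBBRBBRB) = { 0, 1/2, 3/4, 13/16, 27/32, 109/128 | 55/64, 7/8, 1 } → 219/256
g(BRBBRBBRBB) = { 0, 1/2, 3/4, 13/16, 27/32, 109/128, 219/256 | 55/64, 7/8, 1 } → 439/512
g(BRBBRBBRBBB) = { 0, 1/2, 3/4, 13/16, 27/32, 109/128, 219/256, 439/512 | 55/64, 7/8, 1 } → 879/1024
g(BRBBRBBRBBBB) = { 0, 1/2, 3/4, 13/16, 27/32, 109/128, 219/256, 439/512, 879/1024 | 55/64, 7/8, 1 } → 1759/2048
g(BRBBRBBRBBBBR) = { 0, 1/2, 3/4, 13/16, 27/32, 109/128, 219/256, 439/512, 879/1024 | 1759/2048, 55/64, 7/8, 1 } → 3517/4096
g(BRBBRBBRBBBBRR) = { 0, 1/2, 3/4, 13/16, 27/32, 109/128, 219/256, 439/512, 879/1024 | 3517/4096, 1759/2048, 55/64, 7/8, 1 } → 7033/8192

7033/8192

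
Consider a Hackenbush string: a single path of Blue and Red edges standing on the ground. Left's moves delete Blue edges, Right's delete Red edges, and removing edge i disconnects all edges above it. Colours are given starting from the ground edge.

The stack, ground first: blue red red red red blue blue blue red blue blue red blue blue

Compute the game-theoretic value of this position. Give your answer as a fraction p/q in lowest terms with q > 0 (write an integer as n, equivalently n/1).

Build value(s[:k]) for k = 1..14, string s = blue red red red red blue blue blue red blue blue red blue blue.
step 1: add blue to get b; options L={ 0 } R={ none } ⇒ 1
step 2: add red to get br; options L={ 0 } R={ 1 } ⇒ 1/2
step 3: add red to get brr; options L={ 0 } R={ 1/2; 1 } ⇒ 1/4
step 4: add red to get brrr; options L={ 0 } R={ 1/4; 1/2; 1 } ⇒ 1/8
step 5: add red to get brrrr; options L={ 0 } R={ 1/8; 1/4; 1/2; 1 } ⇒ 1/16
step 6: add blue to get brrrrb; options L={ 0; 1/16 } R={ 1/8; 1/4; 1/2; 1 } ⇒ 3/32
step 7: add blue to get brrrrbb; options L={ 0; 1/16; 3/32 } R={ 1/8; 1/4; 1/2; 1 } ⇒ 7/64
step 8: add blue to get brrrrbbb; options L={ 0; 1/16; 3/32; 7/64 } R={ 1/8; 1/4; 1/2; 1 } ⇒ 15/128
step 9: add red to get brrrrbbbr; options L={ 0; 1/16; 3/32; 7/64 } R={ 15/128; 1/8; 1/4; 1/2; 1 } ⇒ 29/256
step 10: add blue to get brrrrbbbrb; options L={ 0; 1/16; 3/32; 7/64; 29/256 } R={ 15/128; 1/8; 1/4; 1/2; 1 } ⇒ 59/512
step 11: add blue to get brrrrbbbrbb; options L={ 0; 1/16; 3/32; 7/64; 29/256; 59/512 } R={ 15/128; 1/8; 1/4; 1/2; 1 } ⇒ 119/1024
step 12: add red to get brrrrbbbrbbr; options L={ 0; 1/16; 3/32; 7/64; 29/256; 59/512 } R={ 119/1024; 15/128; 1/8; 1/4; 1/2; 1 } ⇒ 237/2048
step 13: add blue to get brrrrbbbrbbrb; options L={ 0; 1/16; 3/32; 7/64; 29/256; 59/512; 237/2048 } R={ 119/1024; 15/128; 1/8; 1/4; 1/2; 1 } ⇒ 475/4096
step 14: add blue to get brrrrbbbrbbrbb; options L={ 0; 1/16; 3/32; 7/64; 29/256; 59/512; 237/2048; 475/4096 } R={ 119/1024; 15/128; 1/8; 1/4; 1/2; 1 } ⇒ 951/8192

951/8192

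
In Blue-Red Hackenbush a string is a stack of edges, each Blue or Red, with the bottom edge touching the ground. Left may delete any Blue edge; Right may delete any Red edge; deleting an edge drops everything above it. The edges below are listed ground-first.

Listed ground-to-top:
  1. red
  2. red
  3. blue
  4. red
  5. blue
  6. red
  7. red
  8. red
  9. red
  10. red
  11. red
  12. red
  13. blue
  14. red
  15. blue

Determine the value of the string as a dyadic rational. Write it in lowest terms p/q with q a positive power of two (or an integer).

-14325/8192

Build g(s[:k]) for k = 1..15, string s = red red blue red blue red red red red red red red blue red blue.
g(r) = { · | 0 } => -1
g(rr) = { · | -1 0 } => -2
g(rrb) = { -2 | -1 0 } => -3/2
g(rrbr) = { -2 | -3/2 -1 0 } => -7/4
g(rrbrb) = { -2 -7/4 | -3/2 -1 0 } => -13/8
g(rrbrbr) = { -2 -7/4 | -13/8 -3/2 -1 0 } => -27/16
g(rrbrbrr) = { -2 -7/4 | -27/16 -13/8 -3/2 -1 0 } => -55/32
g(rrbrbrrr) = { -2 -7/4 | -55/32 -27/16 -13/8 -3/2 -1 0 } => -111/64
g(rrbrbrrrr) = { -2 -7/4 | -111/64 -55/32 -27/16 -13/8 -3/2 -1 0 } => -223/128
g(rrbrbrrrrr) = { -2 -7/4 | -223/128 -111/64 -55/32 -27/16 -13/8 -3/2 -1 0 } => -447/256
g(rrbrbrrrrrr) = { -2 -7/4 | -447/256 -223/128 -111/64 -55/32 -27/16 -13/8 -3/2 -1 0 } => -895/512
g(rrbrbrrrrrrr) = { -2 -7/4 | -895/512 -447/256 -223/128 -111/64 -55/32 -27/16 -13/8 -3/2 -1 0 } => -1791/1024
g(rrbrbrrrrrrrb) = { -2 -7/4 -1791/1024 | -895/512 -447/256 -223/128 -111/64 -55/32 -27/16 -13/8 -3/2 -1 0 } => -3581/2048
g(rrbrbrrrrrrrbr) = { -2 -7/4 -1791/1024 | -3581/2048 -895/512 -447/256 -223/128 -111/64 -55/32 -27/16 -13/8 -3/2 -1 0 } => -7163/4096
g(rrbrbrrrrrrrbrb) = { -2 -7/4 -1791/1024 -7163/4096 | -3581/2048 -895/512 -447/256 -223/128 -111/64 -55/32 -27/16 -13/8 -3/2 -1 0 } => -14325/8192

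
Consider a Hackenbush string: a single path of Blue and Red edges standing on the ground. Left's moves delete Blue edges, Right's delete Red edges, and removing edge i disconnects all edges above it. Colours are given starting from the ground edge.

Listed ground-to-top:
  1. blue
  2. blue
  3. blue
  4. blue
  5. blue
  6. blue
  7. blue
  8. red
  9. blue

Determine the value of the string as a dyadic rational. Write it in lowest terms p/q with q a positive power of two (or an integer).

27/4

val_1 [b]  L=[0]  R=[]  gives 1
val_2 [bb]  L=[0; 1]  R=[]  gives 2
val_3 [bbb]  L=[0; 1; 2]  R=[]  gives 3
val_4 [bbbb]  L=[0; 1; 2; 3]  R=[]  gives 4
val_5 [bbbbb]  L=[0; 1; 2; 3; 4]  R=[]  gives 5
val_6 [bbbbbb]  L=[0; 1; 2; 3; 4; 5]  R=[]  gives 6
val_7 [bbbbbbb]  L=[0; 1; 2; 3; 4; 5; 6]  R=[]  gives 7
val_8 [bbbbbbbr]  L=[0; 1; 2; 3; 4; 5; 6]  R=[7]  gives 13/2
val_9 [bbbbbbbrb]  L=[0; 1; 2; 3; 4; 5; 6; 13/2]  R=[7]  gives 27/4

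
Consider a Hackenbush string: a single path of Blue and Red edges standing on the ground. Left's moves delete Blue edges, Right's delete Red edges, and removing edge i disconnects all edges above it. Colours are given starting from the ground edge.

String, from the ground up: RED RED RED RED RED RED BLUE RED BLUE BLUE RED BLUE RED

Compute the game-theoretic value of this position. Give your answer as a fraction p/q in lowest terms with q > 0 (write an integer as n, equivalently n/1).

-715/128

Prefix values for RED RED RED RED RED RED BLUE RED BLUE BLUE RED BLUE RED via {L|R} + simplicity:
R: Left { (no moves) }, Right { 0 } => simplest -1
RR: Left { (no moves) }, Right { -1 0 } => simplest -2
RRR: Left { (no moves) }, Right { -2 -1 0 } => simplest -3
RRRR: Left { (no moves) }, Right { -3 -2 -1 0 } => simplest -4
RRRRR: Left { (no moves) }, Right { -4 -3 -2 -1 0 } => simplest -5
RRRRRR: Left { (no moves) }, Right { -5 -4 -3 -2 -1 0 } => simplest -6
RRRRRRB: Left { -6 }, Right { -5 -4 -3 -2 -1 0 } => simplest -11/2
RRRRRRBR: Left { -6 }, Right { -11/2 -5 -4 -3 -2 -1 0 } => simplest -23/4
RRRRRRBRB: Left { -6 -23/4 }, Right { -11/2 -5 -4 -3 -2 -1 0 } => simplest -45/8
RRRRRRBRBB: Left { -6 -23/4 -45/8 }, Right { -11/2 -5 -4 -3 -2 -1 0 } => simplest -89/16
RRRRRRBRBBR: Left { -6 -23/4 -45/8 }, Right { -89/16 -11/2 -5 -4 -3 -2 -1 0 } => simplest -179/32
RRRRRRBRBBRB: Left { -6 -23/4 -45/8 -179/32 }, Right { -89/16 -11/2 -5 -4 -3 -2 -1 0 } => simplest -357/64
RRRRRRBRBBRBR: Left { -6 -23/4 -45/8 -179/32 }, Right { -357/64 -89/16 -11/2 -5 -4 -3 -2 -1 0 } => simplest -715/128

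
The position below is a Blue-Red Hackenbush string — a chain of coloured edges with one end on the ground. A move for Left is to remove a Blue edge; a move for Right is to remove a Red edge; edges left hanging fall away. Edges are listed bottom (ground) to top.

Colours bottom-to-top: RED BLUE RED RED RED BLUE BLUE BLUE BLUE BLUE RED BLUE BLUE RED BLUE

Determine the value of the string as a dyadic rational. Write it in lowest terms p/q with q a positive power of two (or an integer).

-14373/16384

step 1: add RED to get R; options L={ none } R={ 0 } => -1
step 2: add BLUE to get RB; options L={ -1 } R={ 0 } => -1/2
step 3: add RED to get RBR; options L={ -1 } R={ -1/2, 0 } => -3/4
step 4: add RED to get RBRR; options L={ -1 } R={ -3/4, -1/2, 0 } => -7/8
step 5: add RED to get RBRRR; options L={ -1 } R={ -7/8, -3/4, -1/2, 0 } => -15/16
step 6: add BLUE to get RBRRRB; options L={ -1, -15/16 } R={ -7/8, -3/4, -1/2, 0 } => -29/32
step 7: add BLUE to get RBRRRBB; options L={ -1, -15/16, -29/32 } R={ -7/8, -3/4, -1/2, 0 } => -57/64
step 8: add BLUE to get RBRRRBBB; options L={ -1, -15/16, -29/32, -57/64 } R={ -7/8, -3/4, -1/2, 0 } => -113/128
step 9: add BLUE to get RBRRRBBBB; options L={ -1, -15/16, -29/32, -57/64, -113/128 } R={ -7/8, -3/4, -1/2, 0 } => -225/256
step 10: add BLUE to get RBRRRBBBBB; options L={ -1, -15/16, -29/32, -57/64, -113/128, -225/256 } R={ -7/8, -3/4, -1/2, 0 } => -449/512
step 11: add RED to get RBRRRBBBBBR; options L={ -1, -15/16, -29/32, -57/64, -113/128, -225/256 } R={ -449/512, -7/8, -3/4, -1/2, 0 } => -899/1024
step 12: add BLUE to get RBRRRBBBBBRB; options L={ -1, -15/16, -29/32, -57/64, -113/128, -225/256, -899/1024 } R={ -449/512, -7/8, -3/4, -1/2, 0 } => -1797/2048
step 13: add BLUE to get RBRRRBBBBBRBB; options L={ -1, -15/16, -29/32, -57/64, -113/128, -225/256, -899/1024, -1797/2048 } R={ -449/512, -7/8, -3/4, -1/2, 0 } => -3593/4096
step 14: add RED to get RBRRRBBBBBRBBR; options L={ -1, -15/16, -29/32, -57/64, -113/128, -225/256, -899/1024, -1797/2048 } R={ -3593/4096, -449/512, -7/8, -3/4, -1/2, 0 } => -7187/8192
step 15: add BLUE to get RBRRRBBBBBRBBRB; options L={ -1, -15/16, -29/32, -57/64, -113/128, -225/256, -899/1024, -1797/2048, -7187/8192 } R={ -3593/4096, -449/512, -7/8, -3/4, -1/2, 0 } => -14373/16384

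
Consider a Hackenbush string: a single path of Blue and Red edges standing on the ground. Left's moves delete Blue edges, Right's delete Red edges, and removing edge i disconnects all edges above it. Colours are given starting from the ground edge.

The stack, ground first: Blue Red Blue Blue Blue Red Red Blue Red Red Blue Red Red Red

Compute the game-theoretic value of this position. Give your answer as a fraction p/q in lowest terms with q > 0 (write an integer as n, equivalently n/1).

7313/8192

Build v(s[:k]) for k = 1..14, string s = Blue Red Blue Blue Blue Red Red Blue Red Red Blue Red Red Red.
v_1 [B]  L=[0]  R=[(no moves)]  ⇒ 1
v_2 [BR]  L=[0]  R=[1]  ⇒ 1/2
v_3 [BRB]  L=[0,1/2]  R=[1]  ⇒ 3/4
v_4 [BRBB]  L=[0,1/2,3/4]  R=[1]  ⇒ 7/8
v_5 [BRBBB]  L=[0,1/2,3/4,7/8]  R=[1]  ⇒ 15/16
v_6 [BRBBBR]  L=[0,1/2,3/4,7/8]  R=[15/16,1]  ⇒ 29/32
v_7 [BRBBBRR]  L=[0,1/2,3/4,7/8]  R=[29/32,15/16,1]  ⇒ 57/64
v_8 [BRBBBRRB]  L=[0,1/2,3/4,7/8,57/64]  R=[29/32,15/16,1]  ⇒ 115/128
v_9 [BRBBBRRBR]  L=[0,1/2,3/4,7/8,57/64]  R=[115/128,29/32,15/16,1]  ⇒ 229/256
v_10 [BRBBBRRBRR]  L=[0,1/2,3/4,7/8,57/64]  R=[229/256,115/128,29/32,15/16,1]  ⇒ 457/512
v_11 [BRBBBRRBRRB]  L=[0,1/2,3/4,7/8,57/64,457/512]  R=[229/256,115/128,29/32,15/16,1]  ⇒ 915/1024
v_12 [BRBBBRRBRRBR]  L=[0,1/2,3/4,7/8,57/64,457/512]  R=[915/1024,229/256,115/128,29/32,15/16,1]  ⇒ 1829/2048
v_13 [BRBBBRRBRRBRR]  L=[0,1/2,3/4,7/8,57/64,457/512]  R=[1829/2048,915/1024,229/256,115/128,29/32,15/16,1]  ⇒ 3657/4096
v_14 [BRBBBRRBRRBRRR]  L=[0,1/2,3/4,7/8,57/64,457/512]  R=[3657/4096,1829/2048,915/1024,229/256,115/128,29/32,15/16,1]  ⇒ 7313/8192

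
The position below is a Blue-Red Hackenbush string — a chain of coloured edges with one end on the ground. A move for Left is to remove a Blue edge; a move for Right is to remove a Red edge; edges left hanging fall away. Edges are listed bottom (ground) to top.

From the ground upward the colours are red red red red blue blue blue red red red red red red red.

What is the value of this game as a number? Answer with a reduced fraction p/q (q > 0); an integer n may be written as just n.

step 1: add red to get r; options L={ · } R={ 0 } — -1
step 2: add red to get rr; options L={ · } R={ -1; 0 } — -2
step 3: add red to get rrr; options L={ · } R={ -2; -1; 0 } — -3
step 4: add red to get rrrr; options L={ · } R={ -3; -2; -1; 0 } — -4
step 5: add blue to get rrrrb; options L={ -4 } R={ -3; -2; -1; 0 } — -7/2
step 6: add blue to get rrrrbb; options L={ -4; -7/2 } R={ -3; -2; -1; 0 } — -13/4
step 7: add blue to get rrrrbbb; options L={ -4; -7/2; -13/4 } R={ -3; -2; -1; 0 } — -25/8
step 8: add red to get rrrrbbbr; options L={ -4; -7/2; -13/4 } R={ -25/8; -3; -2; -1; 0 } — -51/16
step 9: add red to get rrrrbbbrr; options L={ -4; -7/2; -13/4 } R={ -51/16; -25/8; -3; -2; -1; 0 } — -103/32
step 10: add red to get rrrrbbbrrr; options L={ -4; -7/2; -13/4 } R={ -103/32; -51/16; -25/8; -3; -2; -1; 0 } — -207/64
step 11: add red to get rrrrbbbrrrr; options L={ -4; -7/2; -13/4 } R={ -207/64; -103/32; -51/16; -25/8; -3; -2; -1; 0 } — -415/128
step 12: add red to get rrrrbbbrrrrr; options L={ -4; -7/2; -13/4 } R={ -415/128; -207/64; -103/32; -51/16; -25/8; -3; -2; -1; 0 } — -831/256
step 13: add red to get rrrrbbbrrrrrr; options L={ -4; -7/2; -13/4 } R={ -831/256; -415/128; -207/64; -103/32; -51/16; -25/8; -3; -2; -1; 0 } — -1663/512
step 14: add red to get rrrrbbbrrrrrrr; options L={ -4; -7/2; -13/4 } R={ -1663/512; -831/256; -415/128; -207/64; -103/32; -51/16; -25/8; -3; -2; -1; 0 } — -3327/1024

-3327/1024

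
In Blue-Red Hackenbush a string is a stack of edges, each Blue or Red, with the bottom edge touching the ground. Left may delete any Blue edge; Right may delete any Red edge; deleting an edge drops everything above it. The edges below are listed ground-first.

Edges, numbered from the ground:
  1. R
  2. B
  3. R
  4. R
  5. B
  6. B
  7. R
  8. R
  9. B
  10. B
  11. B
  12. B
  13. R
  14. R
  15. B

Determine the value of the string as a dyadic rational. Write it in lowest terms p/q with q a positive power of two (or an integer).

-13069/16384

Prefix values for R B R R B B R R B B B B R R B via {L|R} + simplicity:
value(R) = { none | 0 } = -1
value(RB) = { -1 | 0 } = -1/2
value(RBR) = { -1 | -1/2; 0 } = -3/4
value(RBRR) = { -1 | -3/4; -1/2; 0 } = -7/8
value(RBRRB) = { -1; -7/8 | -3/4; -1/2; 0 } = -13/16
value(RBRRBB) = { -1; -7/8; -13/16 | -3/4; -1/2; 0 } = -25/32
value(RBRRBBR) = { -1; -7/8; -13/16 | -25/32; -3/4; -1/2; 0 } = -51/64
value(RBRRBBRR) = { -1; -7/8; -13/16 | -51/64; -25/32; -3/4; -1/2; 0 } = -103/128
value(RBRRBBRRB) = { -1; -7/8; -13/16; -103/128 | -51/64; -25/32; -3/4; -1/2; 0 } = -205/256
value(RBRRBBRRBB) = { -1; -7/8; -13/16; -103/128; -205/256 | -51/64; -25/32; -3/4; -1/2; 0 } = -409/512
value(RBRRBBRRBBB) = { -1; -7/8; -13/16; -103/128; -205/256; -409/512 | -51/64; -25/32; -3/4; -1/2; 0 } = -817/1024
value(RBRRBBRRBBBB) = { -1; -7/8; -13/16; -103/128; -205/256; -409/512; -817/1024 | -51/64; -25/32; -3/4; -1/2; 0 } = -1633/2048
value(RBRRBBRRBBBBR) = { -1; -7/8; -13/16; -103/128; -205/256; -409/512; -817/1024 | -1633/2048; -51/64; -25/32; -3/4; -1/2; 0 } = -3267/4096
value(RBRRBBRRBBBBRR) = { -1; -7/8; -13/16; -103/128; -205/256; -409/512; -817/1024 | -3267/4096; -1633/2048; -51/64; -25/32; -3/4; -1/2; 0 } = -6535/8192
value(RBRRBBRRBBBBRRB) = { -1; -7/8; -13/16; -103/128; -205/256; -409/512; -817/1024; -6535/8192 | -3267/4096; -1633/2048; -51/64; -25/32; -3/4; -1/2; 0 } = -13069/16384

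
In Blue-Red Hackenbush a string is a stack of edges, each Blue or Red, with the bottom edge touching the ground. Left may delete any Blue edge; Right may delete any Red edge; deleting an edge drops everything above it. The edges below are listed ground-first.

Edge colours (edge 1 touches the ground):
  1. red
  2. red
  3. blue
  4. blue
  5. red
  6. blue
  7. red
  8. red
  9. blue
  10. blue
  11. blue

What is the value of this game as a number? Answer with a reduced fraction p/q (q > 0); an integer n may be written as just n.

-689/512

Recurse on prefixes of the 11-edge string red red blue blue red blue red red blue blue blue:
value_1 [r]  L=[∅]  R=[0]  -> -1
value_2 [rr]  L=[∅]  R=[-1; 0]  -> -2
value_3 [rrb]  L=[-2]  R=[-1; 0]  -> -3/2
value_4 [rrbb]  L=[-2; -3/2]  R=[-1; 0]  -> -5/4
value_5 [rrbbr]  L=[-2; -3/2]  R=[-5/4; -1; 0]  -> -11/8
value_6 [rrbbrb]  L=[-2; -3/2; -11/8]  R=[-5/4; -1; 0]  -> -21/16
value_7 [rrbbrbr]  L=[-2; -3/2; -11/8]  R=[-21/16; -5/4; -1; 0]  -> -43/32
value_8 [rrbbrbrr]  L=[-2; -3/2; -11/8]  R=[-43/32; -21/16; -5/4; -1; 0]  -> -87/64
value_9 [rrbbrbrrb]  L=[-2; -3/2; -11/8; -87/64]  R=[-43/32; -21/16; -5/4; -1; 0]  -> -173/128
value_10 [rrbbrbrrbb]  L=[-2; -3/2; -11/8; -87/64; -173/128]  R=[-43/32; -21/16; -5/4; -1; 0]  -> -345/256
value_11 [rrbbrbrrbbb]  L=[-2; -3/2; -11/8; -87/64; -173/128; -345/256]  R=[-43/32; -21/16; -5/4; -1; 0]  -> -689/512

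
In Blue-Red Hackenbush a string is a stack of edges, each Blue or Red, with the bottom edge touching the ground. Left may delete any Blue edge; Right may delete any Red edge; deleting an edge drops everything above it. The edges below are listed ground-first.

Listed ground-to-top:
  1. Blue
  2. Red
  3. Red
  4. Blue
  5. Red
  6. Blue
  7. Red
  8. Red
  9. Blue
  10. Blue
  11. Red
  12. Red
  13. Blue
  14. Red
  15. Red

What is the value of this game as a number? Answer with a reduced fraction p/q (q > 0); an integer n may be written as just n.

Prefix values for Blue Red Red Blue Red Blue Red Red Blue Blue Red Red Blue Red Red via {L|R} + simplicity:
step 1: add Blue to get B; options L={ 0 } R={ ∅ } — 1
step 2: add Red to get BR; options L={ 0 } R={ 1 } — 1/2
step 3: add Red to get BRR; options L={ 0 } R={ 1/2; 1 } — 1/4
step 4: add Blue to get BRRB; options L={ 0; 1/4 } R={ 1/2; 1 } — 3/8
step 5: add Red to get BRRBR; options L={ 0; 1/4 } R={ 3/8; 1/2; 1 } — 5/16
step 6: add Blue to get BRRBRB; options L={ 0; 1/4; 5/16 } R={ 3/8; 1/2; 1 } — 11/32
step 7: add Red to get BRRBRBR; options L={ 0; 1/4; 5/16 } R={ 11/32; 3/8; 1/2; 1 } — 21/64
step 8: add Red to get BRRBRBRR; options L={ 0; 1/4; 5/16 } R={ 21/64; 11/32; 3/8; 1/2; 1 } — 41/128
step 9: add Blue to get BRRBRBRRB; options L={ 0; 1/4; 5/16; 41/128 } R={ 21/64; 11/32; 3/8; 1/2; 1 } — 83/256
step 10: add Blue to get BRRBRBRRBB; options L={ 0; 1/4; 5/16; 41/128; 83/256 } R={ 21/64; 11/32; 3/8; 1/2; 1 } — 167/512
step 11: add Red to get BRRBRBRRBBR; options L={ 0; 1/4; 5/16; 41/128; 83/256 } R={ 167/512; 21/64; 11/32; 3/8; 1/2; 1 } — 333/1024
step 12: add Red to get BRRBRBRRBBRR; options L={ 0; 1/4; 5/16; 41/128; 83/256 } R={ 333/1024; 167/512; 21/64; 11/32; 3/8; 1/2; 1 } — 665/2048
step 13: add Blue to get BRRBRBRRBBRRB; options L={ 0; 1/4; 5/16; 41/128; 83/256; 665/2048 } R={ 333/1024; 167/512; 21/64; 11/32; 3/8; 1/2; 1 } — 1331/4096
step 14: add Red to get BRRBRBRRBBRRBR; options L={ 0; 1/4; 5/16; 41/128; 83/256; 665/2048 } R={ 1331/4096; 333/1024; 167/512; 21/64; 11/32; 3/8; 1/2; 1 } — 2661/8192
step 15: add Red to get BRRBRBRRBBRRBRR; options L={ 0; 1/4; 5/16; 41/128; 83/256; 665/2048 } R={ 2661/8192; 1331/4096; 333/1024; 167/512; 21/64; 11/32; 3/8; 1/2; 1 } — 5321/16384

5321/16384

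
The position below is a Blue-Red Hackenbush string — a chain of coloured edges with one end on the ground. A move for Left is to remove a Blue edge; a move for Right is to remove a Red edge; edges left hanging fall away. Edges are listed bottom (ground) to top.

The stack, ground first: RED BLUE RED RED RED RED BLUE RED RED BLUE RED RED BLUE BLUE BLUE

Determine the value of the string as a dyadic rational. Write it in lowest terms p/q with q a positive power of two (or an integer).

1 of 15 · R · max L −∞ · min R 0 -> -1
2 of 15 · RB · max L -1 · min R 0 -> -1/2
3 of 15 · RBR · max L -1 · min R -1/2 -> -3/4
4 of 15 · RBRR · max L -1 · min R -3/4 -> -7/8
5 of 15 · RBRRR · max L -1 · min R -7/8 -> -15/16
6 of 15 · RBRRRR · max L -1 · min R -15/16 -> -31/32
7 of 15 · RBRRRRB · max L -31/32 · min R -15/16 -> -61/64
8 of 15 · RBRRRRBR · max L -31/32 · min R -61/64 -> -123/128
9 of 15 · RBRRRRBRR · max L -31/32 · min R -123/128 -> -247/256
10 of 15 · RBRRRRBRRB · max L -247/256 · min R -123/128 -> -493/512
11 of 15 · RBRRRRBRRBR · max L -247/256 · min R -493/512 -> -987/1024
12 of 15 · RBRRRRBRRBRR · max L -247/256 · min R -987/1024 -> -1975/2048
13 of 15 · RBRRRRBRRBRRB · max L -1975/2048 · min R -987/1024 -> -3949/4096
14 of 15 · RBRRRRBRRBRRBB · max L -3949/4096 · min R -987/1024 -> -7897/8192
15 of 15 · RBRRRRBRRBRRBBB · max L -7897/8192 · min R -987/1024 -> -15793/16384

-15793/16384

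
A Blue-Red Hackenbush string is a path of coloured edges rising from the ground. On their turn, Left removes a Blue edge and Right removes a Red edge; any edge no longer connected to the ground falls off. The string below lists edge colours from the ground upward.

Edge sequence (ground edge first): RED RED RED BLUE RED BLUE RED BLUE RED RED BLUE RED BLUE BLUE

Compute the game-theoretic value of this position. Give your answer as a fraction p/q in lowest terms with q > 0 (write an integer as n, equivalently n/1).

Prefix values for RED RED RED BLUE RED BLUE RED BLUE RED RED BLUE RED BLUE BLUE via {L|R} + simplicity:
G_1 [R]  L=[]  R=[0]  → -1
G_2 [RR]  L=[]  R=[-1; 0]  → -2
G_3 [RRR]  L=[]  R=[-2; -1; 0]  → -3
G_4 [RRRB]  L=[-3]  R=[-2; -1; 0]  → -5/2
G_5 [RRRBR]  L=[-3]  R=[-5/2; -2; -1; 0]  → -11/4
G_6 [RRRBRB]  L=[-3; -11/4]  R=[-5/2; -2; -1; 0]  → -21/8
G_7 [RRRBRBR]  L=[-3; -11/4]  R=[-21/8; -5/2; -2; -1; 0]  → -43/16
G_8 [RRRBRBRB]  L=[-3; -11/4; -43/16]  R=[-21/8; -5/2; -2; -1; 0]  → -85/32
G_9 [RRRBRBRBR]  L=[-3; -11/4; -43/16]  R=[-85/32; -21/8; -5/2; -2; -1; 0]  → -171/64
G_10 [RRRBRBRBRR]  L=[-3; -11/4; -43/16]  R=[-171/64; -85/32; -21/8; -5/2; -2; -1; 0]  → -343/128
G_11 [RRRBRBRBRRB]  L=[-3; -11/4; -43/16; -343/128]  R=[-171/64; -85/32; -21/8; -5/2; -2; -1; 0]  → -685/256
G_12 [RRRBRBRBRRBR]  L=[-3; -11/4; -43/16; -343/128]  R=[-685/256; -171/64; -85/32; -21/8; -5/2; -2; -1; 0]  → -1371/512
G_13 [RRRBRBRBRRBRB]  L=[-3; -11/4; -43/16; -343/128; -1371/512]  R=[-685/256; -171/64; -85/32; -21/8; -5/2; -2; -1; 0]  → -2741/1024
G_14 [RRRBRBRBRRBRBB]  L=[-3; -11/4; -43/16; -343/128; -1371/512; -2741/1024]  R=[-685/256; -171/64; -85/32; -21/8; -5/2; -2; -1; 0]  → -5481/2048

-5481/2048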